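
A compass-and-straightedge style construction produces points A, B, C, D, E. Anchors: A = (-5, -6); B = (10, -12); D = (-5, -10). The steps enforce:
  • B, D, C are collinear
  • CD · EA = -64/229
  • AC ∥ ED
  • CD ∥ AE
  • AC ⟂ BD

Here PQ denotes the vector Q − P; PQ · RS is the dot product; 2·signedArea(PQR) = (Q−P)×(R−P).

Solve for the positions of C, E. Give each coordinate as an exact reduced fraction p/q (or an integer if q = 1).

C = (-1265/229, -2274/229)
E = (-1025/229, -1390/229)

1. C_x = -1265/229  [B, D, C are collinear ∩ AC ⟂ BD]
2. C_y = -2274/229  [B, D, C are collinear ∩ AC ⟂ BD]
   → C = (-1265/229, -2274/229)
3. E_x = -1025/229  [AC ∥ ED ∩ CD ∥ AE]
4. E_y = -1390/229  [AC ∥ ED ∩ CD ∥ AE]
   → E = (-1025/229, -1390/229)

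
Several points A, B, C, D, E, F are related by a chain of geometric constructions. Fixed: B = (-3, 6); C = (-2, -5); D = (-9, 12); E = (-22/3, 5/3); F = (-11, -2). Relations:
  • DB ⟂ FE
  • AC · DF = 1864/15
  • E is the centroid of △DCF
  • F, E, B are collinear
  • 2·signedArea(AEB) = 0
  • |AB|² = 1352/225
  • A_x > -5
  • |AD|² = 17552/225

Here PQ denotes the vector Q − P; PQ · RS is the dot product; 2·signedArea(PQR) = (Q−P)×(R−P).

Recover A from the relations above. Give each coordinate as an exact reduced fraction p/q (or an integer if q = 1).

1. A_x = -71/15  [2·signedArea(AEB) = 0 ∩ AC · DF = 1864/15]
2. A_y = 64/15  [2·signedArea(AEB) = 0 ∩ AC · DF = 1864/15]
   → A = (-71/15, 64/15)

A = (-71/15, 64/15)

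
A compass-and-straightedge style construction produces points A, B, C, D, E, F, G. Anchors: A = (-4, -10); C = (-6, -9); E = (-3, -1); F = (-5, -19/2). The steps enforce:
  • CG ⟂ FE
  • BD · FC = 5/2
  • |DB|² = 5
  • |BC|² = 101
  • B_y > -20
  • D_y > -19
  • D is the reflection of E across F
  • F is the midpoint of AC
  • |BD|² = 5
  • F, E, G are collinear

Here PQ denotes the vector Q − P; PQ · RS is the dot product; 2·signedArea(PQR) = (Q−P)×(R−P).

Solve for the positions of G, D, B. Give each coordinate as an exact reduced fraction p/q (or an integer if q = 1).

B = (-5, -19)
D = (-7, -18)
G = (-1507/305, -2821/305)

1. G_x = -1507/305  [F, E, G are collinear ∩ CG ⟂ FE]
2. G_y = -2821/305  [F, E, G are collinear ∩ CG ⟂ FE]
   → G = (-1507/305, -2821/305)
3. D_x = -7  [D is the reflection of E across F]
4. D_y = -18  [D is the reflection of E across F]
   → D = (-7, -18)
5. B_x = -5  [line 1·x + -1/2·y + -9/2 = 0 ∩ |BD|² = 5]
6. B_y = -19  [line 1·x + -1/2·y + -9/2 = 0 ∩ |BD|² = 5]
   → B = (-5, -19)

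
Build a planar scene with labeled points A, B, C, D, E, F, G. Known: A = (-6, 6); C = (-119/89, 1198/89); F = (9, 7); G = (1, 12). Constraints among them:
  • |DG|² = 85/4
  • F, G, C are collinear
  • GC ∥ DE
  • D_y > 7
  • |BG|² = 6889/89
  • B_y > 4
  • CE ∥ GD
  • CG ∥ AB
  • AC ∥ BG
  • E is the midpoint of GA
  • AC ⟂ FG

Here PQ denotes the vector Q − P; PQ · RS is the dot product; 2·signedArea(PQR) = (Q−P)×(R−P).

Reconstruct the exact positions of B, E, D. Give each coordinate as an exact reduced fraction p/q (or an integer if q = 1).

1. B_x = -326/89  [AC ∥ BG ∩ CG ∥ AB]
2. B_y = 404/89  [AC ∥ BG ∩ CG ∥ AB]
   → B = (-326/89, 404/89)
3. E_x = -5/2  [E is the midpoint of GA]
4. E_y = 9  [E is the midpoint of GA]
   → E = (-5/2, 9)
5. D_x = -29/178  [GC ∥ DE ∩ CE ∥ GD]
6. D_y = 671/89  [GC ∥ DE ∩ CE ∥ GD]
   → D = (-29/178, 671/89)

B = (-326/89, 404/89)
D = (-29/178, 671/89)
E = (-5/2, 9)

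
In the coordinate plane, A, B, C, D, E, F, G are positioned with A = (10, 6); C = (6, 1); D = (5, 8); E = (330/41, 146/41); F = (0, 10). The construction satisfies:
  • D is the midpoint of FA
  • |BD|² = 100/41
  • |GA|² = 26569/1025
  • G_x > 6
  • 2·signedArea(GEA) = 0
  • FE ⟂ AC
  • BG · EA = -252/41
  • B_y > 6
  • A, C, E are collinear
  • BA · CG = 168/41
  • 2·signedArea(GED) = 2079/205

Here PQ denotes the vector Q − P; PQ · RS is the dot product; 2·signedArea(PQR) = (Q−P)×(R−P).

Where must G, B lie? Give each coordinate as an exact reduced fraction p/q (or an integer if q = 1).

1. G_x = 1398/205  [2·signedArea(GEA) = 0 ∩ 2·signedArea(GED) = 2079/205]
2. G_y = 83/41  [2·signedArea(GEA) = 0 ∩ 2·signedArea(GED) = 2079/205]
   → G = (1398/205, 83/41)
3. B_x = 165/41  [line -80/41·x + -100/41·y + 1000/41 = 0 ∩ |BD|² = 100/41]
4. B_y = 278/41  [line -80/41·x + -100/41·y + 1000/41 = 0 ∩ |BD|² = 100/41]
   → B = (165/41, 278/41)

B = (165/41, 278/41)
G = (1398/205, 83/41)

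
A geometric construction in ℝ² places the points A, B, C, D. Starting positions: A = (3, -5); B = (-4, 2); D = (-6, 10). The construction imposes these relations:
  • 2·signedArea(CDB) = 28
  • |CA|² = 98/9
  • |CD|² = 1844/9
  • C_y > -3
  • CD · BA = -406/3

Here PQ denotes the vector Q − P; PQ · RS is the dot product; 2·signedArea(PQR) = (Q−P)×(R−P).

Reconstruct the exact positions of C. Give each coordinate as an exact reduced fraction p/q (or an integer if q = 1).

C = (2/3, -8/3)

1. C_x = 2/3  [2·signedArea(CDB) = 28 ∩ CD · BA = -406/3]
2. C_y = -8/3  [2·signedArea(CDB) = 28 ∩ CD · BA = -406/3]
   → C = (2/3, -8/3)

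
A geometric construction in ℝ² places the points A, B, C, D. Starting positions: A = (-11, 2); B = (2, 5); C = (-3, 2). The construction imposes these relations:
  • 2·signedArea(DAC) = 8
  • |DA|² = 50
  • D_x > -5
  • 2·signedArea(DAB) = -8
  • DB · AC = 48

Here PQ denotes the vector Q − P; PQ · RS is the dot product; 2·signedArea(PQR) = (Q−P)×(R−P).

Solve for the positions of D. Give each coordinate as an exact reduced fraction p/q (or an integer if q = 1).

D = (-4, 3)

1. D_x = -4  [2·signedArea(DAC) = 8 ∩ 2·signedArea(DAB) = -8]
2. D_y = 3  [2·signedArea(DAC) = 8 ∩ 2·signedArea(DAB) = -8]
   → D = (-4, 3)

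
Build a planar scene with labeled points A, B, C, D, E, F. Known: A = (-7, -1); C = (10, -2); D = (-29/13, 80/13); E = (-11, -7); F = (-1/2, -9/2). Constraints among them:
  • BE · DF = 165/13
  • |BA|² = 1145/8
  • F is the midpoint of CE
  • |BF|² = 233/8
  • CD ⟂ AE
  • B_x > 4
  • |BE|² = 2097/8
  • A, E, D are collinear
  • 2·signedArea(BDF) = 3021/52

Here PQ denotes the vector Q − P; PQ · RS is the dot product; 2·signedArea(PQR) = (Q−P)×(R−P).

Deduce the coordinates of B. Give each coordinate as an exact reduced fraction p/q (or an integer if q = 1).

1. B_x = 19/4  [BE · DF = 165/13 ∩ 2·signedArea(BDF) = 3021/52]
2. B_y = -13/4  [BE · DF = 165/13 ∩ 2·signedArea(BDF) = 3021/52]
   → B = (19/4, -13/4)

B = (19/4, -13/4)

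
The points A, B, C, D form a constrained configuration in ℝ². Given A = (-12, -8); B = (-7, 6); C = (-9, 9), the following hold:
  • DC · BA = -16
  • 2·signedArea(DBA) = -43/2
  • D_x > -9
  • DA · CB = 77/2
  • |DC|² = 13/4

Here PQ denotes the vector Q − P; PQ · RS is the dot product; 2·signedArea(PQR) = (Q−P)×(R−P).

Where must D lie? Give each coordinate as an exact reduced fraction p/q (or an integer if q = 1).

D = (-8, 15/2)

1. D_x = -8  [DA · CB = 77/2 ∩ 2·signedArea(DBA) = -43/2]
2. D_y = 15/2  [DA · CB = 77/2 ∩ 2·signedArea(DBA) = -43/2]
   → D = (-8, 15/2)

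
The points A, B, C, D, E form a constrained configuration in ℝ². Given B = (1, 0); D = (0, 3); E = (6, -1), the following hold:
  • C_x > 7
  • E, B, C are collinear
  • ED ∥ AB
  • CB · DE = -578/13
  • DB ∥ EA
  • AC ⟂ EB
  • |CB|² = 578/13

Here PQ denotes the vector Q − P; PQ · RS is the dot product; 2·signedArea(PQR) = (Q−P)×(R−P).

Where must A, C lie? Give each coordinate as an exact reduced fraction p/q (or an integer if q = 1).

A = (7, -4)
C = (98/13, -17/13)

1. A_x = 7  [ED ∥ AB ∩ DB ∥ EA]
2. A_y = -4  [ED ∥ AB ∩ DB ∥ EA]
   → A = (7, -4)
3. C_x = 98/13  [E, B, C are collinear ∩ AC ⟂ EB]
4. C_y = -17/13  [E, B, C are collinear ∩ AC ⟂ EB]
   → C = (98/13, -17/13)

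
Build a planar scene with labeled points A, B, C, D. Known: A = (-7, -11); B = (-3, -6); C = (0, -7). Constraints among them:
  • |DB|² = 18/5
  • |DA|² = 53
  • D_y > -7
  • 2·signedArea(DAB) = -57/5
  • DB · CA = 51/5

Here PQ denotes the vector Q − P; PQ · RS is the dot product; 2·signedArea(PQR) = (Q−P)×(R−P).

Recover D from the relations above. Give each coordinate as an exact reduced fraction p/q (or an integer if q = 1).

1. D_x = -6/5  [2·signedArea(DAB) = -57/5 ∩ DB · CA = 51/5]
2. D_y = -33/5  [2·signedArea(DAB) = -57/5 ∩ DB · CA = 51/5]
   → D = (-6/5, -33/5)

D = (-6/5, -33/5)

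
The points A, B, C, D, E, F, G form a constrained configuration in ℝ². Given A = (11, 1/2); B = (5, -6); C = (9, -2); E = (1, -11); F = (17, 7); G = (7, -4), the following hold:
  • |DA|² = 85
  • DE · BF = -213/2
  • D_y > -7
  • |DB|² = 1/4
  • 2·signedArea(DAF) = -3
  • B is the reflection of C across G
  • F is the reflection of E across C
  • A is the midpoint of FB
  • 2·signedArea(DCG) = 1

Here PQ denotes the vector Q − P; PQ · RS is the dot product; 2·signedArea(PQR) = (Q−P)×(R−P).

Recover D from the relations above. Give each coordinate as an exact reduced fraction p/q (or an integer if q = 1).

1. D_x = 5  [2·signedArea(DAF) = -3 ∩ 2·signedArea(DCG) = 1]
2. D_y = -13/2  [2·signedArea(DAF) = -3 ∩ 2·signedArea(DCG) = 1]
   → D = (5, -13/2)

D = (5, -13/2)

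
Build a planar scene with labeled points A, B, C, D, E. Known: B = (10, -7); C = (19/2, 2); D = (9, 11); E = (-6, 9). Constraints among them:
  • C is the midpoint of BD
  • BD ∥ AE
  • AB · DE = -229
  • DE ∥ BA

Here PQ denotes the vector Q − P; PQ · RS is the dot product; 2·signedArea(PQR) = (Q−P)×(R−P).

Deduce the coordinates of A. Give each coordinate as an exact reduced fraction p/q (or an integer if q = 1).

A = (-5, -9)

1. A_x = -5  [BD ∥ AE ∩ DE ∥ BA]
2. A_y = -9  [BD ∥ AE ∩ DE ∥ BA]
   → A = (-5, -9)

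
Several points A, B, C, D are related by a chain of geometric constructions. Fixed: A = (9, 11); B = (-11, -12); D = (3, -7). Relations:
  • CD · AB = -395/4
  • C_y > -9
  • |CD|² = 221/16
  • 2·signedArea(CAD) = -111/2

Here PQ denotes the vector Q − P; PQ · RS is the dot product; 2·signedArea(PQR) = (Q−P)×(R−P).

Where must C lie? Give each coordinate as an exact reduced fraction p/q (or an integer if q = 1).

C = (-1/2, -33/4)

1. C_x = -1/2  [2·signedArea(CAD) = -111/2 ∩ CD · AB = -395/4]
2. C_y = -33/4  [2·signedArea(CAD) = -111/2 ∩ CD · AB = -395/4]
   → C = (-1/2, -33/4)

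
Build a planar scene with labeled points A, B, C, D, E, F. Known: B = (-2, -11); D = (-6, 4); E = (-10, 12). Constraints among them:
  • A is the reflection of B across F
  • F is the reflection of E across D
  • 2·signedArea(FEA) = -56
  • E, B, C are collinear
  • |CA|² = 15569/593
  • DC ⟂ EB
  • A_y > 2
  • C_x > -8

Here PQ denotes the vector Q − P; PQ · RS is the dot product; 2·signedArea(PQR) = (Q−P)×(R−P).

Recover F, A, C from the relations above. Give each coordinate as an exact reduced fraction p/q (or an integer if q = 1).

1. F_x = -2  [F is the reflection of E across D]
2. F_y = -4  [F is the reflection of E across D]
   → F = (-2, -4)
3. A_x = -2  [A is the reflection of B across F]
4. A_y = 3  [A is the reflection of B across F]
   → A = (-2, 3)
5. C_x = -4202/593  [E, B, C are collinear ∩ DC ⟂ EB]
6. C_y = 2148/593  [E, B, C are collinear ∩ DC ⟂ EB]
   → C = (-4202/593, 2148/593)

A = (-2, 3)
C = (-4202/593, 2148/593)
F = (-2, -4)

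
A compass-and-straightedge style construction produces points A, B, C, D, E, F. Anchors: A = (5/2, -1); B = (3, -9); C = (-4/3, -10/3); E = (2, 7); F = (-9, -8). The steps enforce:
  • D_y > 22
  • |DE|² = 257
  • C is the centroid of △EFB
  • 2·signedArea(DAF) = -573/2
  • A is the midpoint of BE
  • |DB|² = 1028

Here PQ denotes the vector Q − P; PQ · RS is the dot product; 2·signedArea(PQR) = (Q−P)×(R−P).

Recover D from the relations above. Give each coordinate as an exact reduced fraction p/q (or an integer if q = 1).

D = (1, 23)

1. D_x = 1  [line 7·x + -23/2·y + 515/2 = 0 ∩ |DB|² = 1028]
2. D_y = 23  [line 7·x + -23/2·y + 515/2 = 0 ∩ |DB|² = 1028]
   → D = (1, 23)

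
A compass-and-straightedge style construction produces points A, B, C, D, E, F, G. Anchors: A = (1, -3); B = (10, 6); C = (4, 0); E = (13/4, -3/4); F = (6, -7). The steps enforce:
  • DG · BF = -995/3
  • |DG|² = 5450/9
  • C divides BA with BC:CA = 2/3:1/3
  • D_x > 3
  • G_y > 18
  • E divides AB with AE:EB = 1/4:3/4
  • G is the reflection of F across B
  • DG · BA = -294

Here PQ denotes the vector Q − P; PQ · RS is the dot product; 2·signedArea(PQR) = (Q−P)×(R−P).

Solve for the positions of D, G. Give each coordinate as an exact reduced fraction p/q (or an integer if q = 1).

D = (11/3, -10/3)
G = (14, 19)

1. G_x = 14  [G is the reflection of F across B]
2. G_y = 19  [G is the reflection of F across B]
   → G = (14, 19)
3. D_x = 11/3  [DG · BF = -995/3 ∩ DG · BA = -294]
4. D_y = -10/3  [DG · BF = -995/3 ∩ DG · BA = -294]
   → D = (11/3, -10/3)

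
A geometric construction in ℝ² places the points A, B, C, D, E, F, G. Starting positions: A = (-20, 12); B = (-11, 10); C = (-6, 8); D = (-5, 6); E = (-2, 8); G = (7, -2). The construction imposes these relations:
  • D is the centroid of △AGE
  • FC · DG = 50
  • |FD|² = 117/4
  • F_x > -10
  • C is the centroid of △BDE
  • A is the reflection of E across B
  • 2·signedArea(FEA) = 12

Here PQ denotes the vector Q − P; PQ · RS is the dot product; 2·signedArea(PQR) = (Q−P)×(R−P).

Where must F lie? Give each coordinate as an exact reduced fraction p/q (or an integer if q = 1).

F = (-19/2, 9)

1. F_x = -19/2  [2·signedArea(FEA) = 12 ∩ FC · DG = 50]
2. F_y = 9  [2·signedArea(FEA) = 12 ∩ FC · DG = 50]
   → F = (-19/2, 9)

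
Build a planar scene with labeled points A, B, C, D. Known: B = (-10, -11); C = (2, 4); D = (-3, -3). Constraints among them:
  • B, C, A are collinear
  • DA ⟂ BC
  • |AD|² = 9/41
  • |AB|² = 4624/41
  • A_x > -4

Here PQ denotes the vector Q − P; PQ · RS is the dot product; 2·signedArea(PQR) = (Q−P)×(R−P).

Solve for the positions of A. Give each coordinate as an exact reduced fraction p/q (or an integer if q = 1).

1. A_x = -138/41  [B, C, A are collinear ∩ DA ⟂ BC]
2. A_y = -111/41  [B, C, A are collinear ∩ DA ⟂ BC]
   → A = (-138/41, -111/41)

A = (-138/41, -111/41)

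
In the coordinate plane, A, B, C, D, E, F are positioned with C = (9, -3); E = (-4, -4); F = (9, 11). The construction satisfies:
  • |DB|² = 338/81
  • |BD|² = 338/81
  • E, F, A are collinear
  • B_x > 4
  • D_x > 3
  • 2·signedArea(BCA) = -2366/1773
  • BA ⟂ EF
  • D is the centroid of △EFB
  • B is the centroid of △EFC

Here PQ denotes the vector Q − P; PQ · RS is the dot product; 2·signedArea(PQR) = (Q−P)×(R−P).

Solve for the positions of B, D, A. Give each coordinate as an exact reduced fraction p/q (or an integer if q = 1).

A = (1393/591, 657/197)
B = (14/3, 4/3)
D = (29/9, 25/9)

1. B_x = 14/3  [B is the centroid of △EFC]
2. B_y = 4/3  [B is the centroid of △EFC]
   → B = (14/3, 4/3)
3. D_x = 29/9  [D is the centroid of △EFB]
4. D_y = 25/9  [D is the centroid of △EFB]
   → D = (29/9, 25/9)
5. A_x = 1393/591  [E, F, A are collinear ∩ BA ⟂ EF]
6. A_y = 657/197  [E, F, A are collinear ∩ BA ⟂ EF]
   → A = (1393/591, 657/197)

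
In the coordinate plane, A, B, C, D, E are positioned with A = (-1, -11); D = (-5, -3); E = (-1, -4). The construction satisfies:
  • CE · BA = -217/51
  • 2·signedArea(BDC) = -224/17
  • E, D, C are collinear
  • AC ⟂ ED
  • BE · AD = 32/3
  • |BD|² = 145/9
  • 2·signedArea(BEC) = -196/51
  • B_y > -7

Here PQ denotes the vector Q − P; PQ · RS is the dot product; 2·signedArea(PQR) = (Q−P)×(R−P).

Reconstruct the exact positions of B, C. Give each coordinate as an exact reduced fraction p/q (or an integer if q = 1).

1. C_x = 11/17  [E, D, C are collinear ∩ AC ⟂ ED]
2. C_y = -75/17  [E, D, C are collinear ∩ AC ⟂ ED]
   → C = (11/17, -75/17)
3. B_x = -7/3  [BE · AD = 32/3 ∩ 2·signedArea(BEC) = -196/51]
4. B_y = -6  [BE · AD = 32/3 ∩ 2·signedArea(BEC) = -196/51]
   → B = (-7/3, -6)

B = (-7/3, -6)
C = (11/17, -75/17)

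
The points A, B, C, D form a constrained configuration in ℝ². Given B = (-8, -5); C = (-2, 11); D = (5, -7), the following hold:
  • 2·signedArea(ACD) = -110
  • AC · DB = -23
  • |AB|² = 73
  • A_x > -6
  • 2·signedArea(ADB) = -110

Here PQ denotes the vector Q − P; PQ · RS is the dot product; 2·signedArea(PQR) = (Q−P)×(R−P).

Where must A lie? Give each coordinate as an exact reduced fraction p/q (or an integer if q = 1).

A = (-5, 3)

1. A_x = -5  [2·signedArea(ADB) = -110 ∩ 2·signedArea(ACD) = -110]
2. A_y = 3  [2·signedArea(ADB) = -110 ∩ 2·signedArea(ACD) = -110]
   → A = (-5, 3)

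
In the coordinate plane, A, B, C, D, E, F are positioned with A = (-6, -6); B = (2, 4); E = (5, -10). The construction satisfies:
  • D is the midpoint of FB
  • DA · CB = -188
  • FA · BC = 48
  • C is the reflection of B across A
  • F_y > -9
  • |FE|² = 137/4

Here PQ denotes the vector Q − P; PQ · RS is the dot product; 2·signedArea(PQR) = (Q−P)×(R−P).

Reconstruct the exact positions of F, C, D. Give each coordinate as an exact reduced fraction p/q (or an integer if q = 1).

C = (-14, -16)
D = (3/4, -2)
F = (-1/2, -8)

1. C_x = -14  [C is the reflection of B across A]
2. C_y = -16  [C is the reflection of B across A]
   → C = (-14, -16)
3. F_x = -1/2  [line 16·x + 20·y + 168 = 0 ∩ |FE|² = 137/4]
4. F_y = -8  [line 16·x + 20·y + 168 = 0 ∩ |FE|² = 137/4]
   → F = (-1/2, -8)
5. D_x = 3/4  [D is the midpoint of FB]
6. D_y = -2  [D is the midpoint of FB]
   → D = (3/4, -2)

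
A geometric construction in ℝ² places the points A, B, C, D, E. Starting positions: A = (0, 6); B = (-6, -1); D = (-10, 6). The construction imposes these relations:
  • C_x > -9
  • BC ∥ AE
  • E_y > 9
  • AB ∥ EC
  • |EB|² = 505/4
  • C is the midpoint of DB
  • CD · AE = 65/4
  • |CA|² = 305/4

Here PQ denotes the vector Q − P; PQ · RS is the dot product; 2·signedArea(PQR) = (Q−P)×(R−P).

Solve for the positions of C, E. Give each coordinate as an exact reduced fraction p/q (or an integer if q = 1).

1. C_x = -8  [C is the midpoint of DB]
2. C_y = 5/2  [C is the midpoint of DB]
   → C = (-8, 5/2)
3. E_x = -2  [AB ∥ EC ∩ BC ∥ AE]
4. E_y = 19/2  [AB ∥ EC ∩ BC ∥ AE]
   → E = (-2, 19/2)

C = (-8, 5/2)
E = (-2, 19/2)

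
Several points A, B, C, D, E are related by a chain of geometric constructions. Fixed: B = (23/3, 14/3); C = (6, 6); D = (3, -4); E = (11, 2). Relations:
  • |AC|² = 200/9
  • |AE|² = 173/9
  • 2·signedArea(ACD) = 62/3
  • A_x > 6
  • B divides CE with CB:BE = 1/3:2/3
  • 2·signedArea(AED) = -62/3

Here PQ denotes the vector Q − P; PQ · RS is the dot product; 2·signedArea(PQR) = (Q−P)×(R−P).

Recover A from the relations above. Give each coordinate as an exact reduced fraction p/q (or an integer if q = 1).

A = (20/3, 4/3)

1. A_x = 20/3  [2·signedArea(AED) = -62/3 ∩ 2·signedArea(ACD) = 62/3]
2. A_y = 4/3  [2·signedArea(AED) = -62/3 ∩ 2·signedArea(ACD) = 62/3]
   → A = (20/3, 4/3)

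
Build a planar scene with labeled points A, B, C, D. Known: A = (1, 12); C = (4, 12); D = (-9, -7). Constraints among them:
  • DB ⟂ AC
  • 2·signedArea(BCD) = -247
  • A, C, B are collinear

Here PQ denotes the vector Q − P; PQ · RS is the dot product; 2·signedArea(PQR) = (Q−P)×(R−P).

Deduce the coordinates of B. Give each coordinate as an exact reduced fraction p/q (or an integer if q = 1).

B = (-9, 12)

1. B_x = -9  [A, C, B are collinear ∩ DB ⟂ AC]
2. B_y = 12  [A, C, B are collinear ∩ DB ⟂ AC]
   → B = (-9, 12)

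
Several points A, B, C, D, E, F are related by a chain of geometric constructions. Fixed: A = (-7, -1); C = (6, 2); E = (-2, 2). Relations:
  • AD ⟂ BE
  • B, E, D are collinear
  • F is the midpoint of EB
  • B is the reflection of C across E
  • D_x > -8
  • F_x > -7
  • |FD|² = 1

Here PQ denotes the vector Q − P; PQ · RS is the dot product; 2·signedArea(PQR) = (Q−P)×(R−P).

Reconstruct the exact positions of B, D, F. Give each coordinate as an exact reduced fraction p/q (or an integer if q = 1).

1. B_x = -10  [B is the reflection of C across E]
2. B_y = 2  [B is the reflection of C across E]
   → B = (-10, 2)
3. D_x = -7  [B, E, D are collinear ∩ AD ⟂ BE]
4. D_y = 2  [B, E, D are collinear ∩ AD ⟂ BE]
   → D = (-7, 2)
5. F_x = -6  [F is the midpoint of EB]
6. F_y = 2  [F is the midpoint of EB]
   → F = (-6, 2)

B = (-10, 2)
D = (-7, 2)
F = (-6, 2)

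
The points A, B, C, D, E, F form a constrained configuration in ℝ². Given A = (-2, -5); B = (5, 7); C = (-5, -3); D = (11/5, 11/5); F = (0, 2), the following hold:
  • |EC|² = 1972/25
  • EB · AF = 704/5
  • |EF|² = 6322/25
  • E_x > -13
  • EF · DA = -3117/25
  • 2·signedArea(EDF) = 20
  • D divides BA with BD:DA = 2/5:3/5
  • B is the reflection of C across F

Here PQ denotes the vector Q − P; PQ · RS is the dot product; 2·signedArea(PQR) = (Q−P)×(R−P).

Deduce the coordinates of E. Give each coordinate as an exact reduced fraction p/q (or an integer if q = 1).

E = (-61/5, -41/5)

1. E_x = -61/5  [EB · AF = 704/5 ∩ EF · DA = -3117/25]
2. E_y = -41/5  [EB · AF = 704/5 ∩ EF · DA = -3117/25]
   → E = (-61/5, -41/5)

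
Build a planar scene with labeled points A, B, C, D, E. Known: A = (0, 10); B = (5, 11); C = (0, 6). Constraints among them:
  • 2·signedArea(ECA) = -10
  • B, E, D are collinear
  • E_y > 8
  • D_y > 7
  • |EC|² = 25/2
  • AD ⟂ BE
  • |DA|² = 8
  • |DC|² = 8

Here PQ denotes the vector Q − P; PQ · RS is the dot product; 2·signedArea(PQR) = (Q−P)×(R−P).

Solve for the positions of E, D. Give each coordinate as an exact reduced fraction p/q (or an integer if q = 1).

1. E_x = 5/2  [2·signedArea(ECA) = -10]
2. E_y = 17/2  [|EC|² = 25/2]
   → E = (5/2, 17/2)
3. D_x = 2  [B, E, D are collinear ∩ AD ⟂ BE]
4. D_y = 8  [B, E, D are collinear ∩ AD ⟂ BE]
   → D = (2, 8)

D = (2, 8)
E = (5/2, 17/2)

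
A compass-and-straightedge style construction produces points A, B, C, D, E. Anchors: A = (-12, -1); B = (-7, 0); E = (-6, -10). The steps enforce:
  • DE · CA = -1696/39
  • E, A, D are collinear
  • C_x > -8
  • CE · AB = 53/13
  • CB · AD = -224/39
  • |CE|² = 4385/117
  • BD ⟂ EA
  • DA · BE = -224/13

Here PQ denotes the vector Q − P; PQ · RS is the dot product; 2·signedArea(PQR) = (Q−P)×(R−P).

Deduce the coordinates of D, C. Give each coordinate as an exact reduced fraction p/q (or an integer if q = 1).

1. D_x = -142/13  [E, A, D are collinear ∩ BD ⟂ EA]
2. D_y = -34/13  [E, A, D are collinear ∩ BD ⟂ EA]
   → D = (-142/13, -34/13)
3. C_x = -311/39  [CE · AB = 53/13 ∩ CB · AD = -224/39]
4. C_y = -164/39  [CE · AB = 53/13 ∩ CB · AD = -224/39]
   → C = (-311/39, -164/39)

C = (-311/39, -164/39)
D = (-142/13, -34/13)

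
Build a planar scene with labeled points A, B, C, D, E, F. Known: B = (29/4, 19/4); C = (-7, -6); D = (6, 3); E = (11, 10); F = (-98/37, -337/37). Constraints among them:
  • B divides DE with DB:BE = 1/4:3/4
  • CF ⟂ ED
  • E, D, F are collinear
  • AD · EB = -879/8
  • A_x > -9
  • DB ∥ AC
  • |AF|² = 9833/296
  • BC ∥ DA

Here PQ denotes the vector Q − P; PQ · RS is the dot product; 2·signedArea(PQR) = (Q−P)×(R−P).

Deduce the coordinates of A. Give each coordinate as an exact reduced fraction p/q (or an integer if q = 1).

A = (-33/4, -31/4)

1. A_x = -33/4  [DB ∥ AC ∩ BC ∥ DA]
2. A_y = -31/4  [DB ∥ AC ∩ BC ∥ DA]
   → A = (-33/4, -31/4)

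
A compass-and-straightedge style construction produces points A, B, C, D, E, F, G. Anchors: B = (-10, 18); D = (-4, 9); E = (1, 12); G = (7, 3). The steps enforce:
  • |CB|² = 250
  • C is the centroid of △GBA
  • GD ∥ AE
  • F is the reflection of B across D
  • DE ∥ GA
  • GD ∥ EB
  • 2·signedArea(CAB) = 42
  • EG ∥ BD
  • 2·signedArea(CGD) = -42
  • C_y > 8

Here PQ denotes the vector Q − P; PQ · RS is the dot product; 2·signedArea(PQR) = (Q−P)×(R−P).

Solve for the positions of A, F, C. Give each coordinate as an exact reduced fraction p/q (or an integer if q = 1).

A = (12, 6)
C = (3, 9)
F = (2, 0)

1. A_x = 12  [GD ∥ AE ∩ DE ∥ GA]
2. A_y = 6  [GD ∥ AE ∩ DE ∥ GA]
   → A = (12, 6)
3. F_x = 2  [F is the reflection of B across D]
4. F_y = 0  [F is the reflection of B across D]
   → F = (2, 0)
5. C_x = 3  [C is the centroid of △GBA]
6. C_y = 9  [C is the centroid of △GBA]
   → C = (3, 9)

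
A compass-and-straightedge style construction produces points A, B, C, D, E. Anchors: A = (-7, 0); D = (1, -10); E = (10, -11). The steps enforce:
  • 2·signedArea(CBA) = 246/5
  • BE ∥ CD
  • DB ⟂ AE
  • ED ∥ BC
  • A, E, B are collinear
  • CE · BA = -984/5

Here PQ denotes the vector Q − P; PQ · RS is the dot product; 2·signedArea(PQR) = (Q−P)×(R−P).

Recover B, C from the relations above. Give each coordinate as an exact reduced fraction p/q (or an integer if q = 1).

1. B_x = 16/5  [A, E, B are collinear ∩ DB ⟂ AE]
2. B_y = -33/5  [A, E, B are collinear ∩ DB ⟂ AE]
   → B = (16/5, -33/5)
3. C_x = -29/5  [BE ∥ CD ∩ ED ∥ BC]
4. C_y = -28/5  [BE ∥ CD ∩ ED ∥ BC]
   → C = (-29/5, -28/5)

B = (16/5, -33/5)
C = (-29/5, -28/5)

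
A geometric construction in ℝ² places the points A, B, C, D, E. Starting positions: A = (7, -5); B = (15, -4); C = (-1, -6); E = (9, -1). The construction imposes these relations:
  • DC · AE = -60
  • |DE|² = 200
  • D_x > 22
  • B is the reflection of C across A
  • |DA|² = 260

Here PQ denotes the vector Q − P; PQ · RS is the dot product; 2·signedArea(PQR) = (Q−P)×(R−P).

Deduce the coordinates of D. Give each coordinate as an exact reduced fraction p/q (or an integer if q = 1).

D = (23, -3)

1. D_x = 23  [line -2·x + -4·y + 34 = 0 ∩ |DA|² = 260]
2. D_y = -3  [line -2·x + -4·y + 34 = 0 ∩ |DA|² = 260]
   → D = (23, -3)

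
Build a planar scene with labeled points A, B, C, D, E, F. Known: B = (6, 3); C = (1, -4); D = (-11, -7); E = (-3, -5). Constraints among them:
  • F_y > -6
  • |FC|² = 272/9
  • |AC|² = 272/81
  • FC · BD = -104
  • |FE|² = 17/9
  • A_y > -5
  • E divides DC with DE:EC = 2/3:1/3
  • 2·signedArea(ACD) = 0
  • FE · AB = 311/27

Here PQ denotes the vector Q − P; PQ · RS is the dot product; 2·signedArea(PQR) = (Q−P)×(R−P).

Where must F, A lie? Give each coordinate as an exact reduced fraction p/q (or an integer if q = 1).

A = (-7/9, -40/9)
F = (-13/3, -16/3)

1. F_x = -13/3  [line 17·x + 10·y + 127 = 0 ∩ |FC|² = 272/9]
2. F_y = -16/3  [line 17·x + 10·y + 127 = 0 ∩ |FC|² = 272/9]
   → F = (-13/3, -16/3)
3. A_x = -7/9  [FE · AB = 311/27 ∩ 2·signedArea(ACD) = 0]
4. A_y = -40/9  [FE · AB = 311/27 ∩ 2·signedArea(ACD) = 0]
   → A = (-7/9, -40/9)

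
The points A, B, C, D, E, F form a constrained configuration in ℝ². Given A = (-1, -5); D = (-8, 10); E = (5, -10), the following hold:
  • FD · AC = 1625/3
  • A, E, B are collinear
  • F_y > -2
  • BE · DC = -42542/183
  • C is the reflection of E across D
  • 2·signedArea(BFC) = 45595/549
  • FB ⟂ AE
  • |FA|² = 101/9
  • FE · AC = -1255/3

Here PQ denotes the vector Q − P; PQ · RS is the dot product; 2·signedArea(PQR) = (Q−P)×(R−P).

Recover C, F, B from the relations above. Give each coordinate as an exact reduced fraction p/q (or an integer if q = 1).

B = (-173/61, -635/183)
C = (-21, 30)
F = (-4/3, -5/3)

1. C_x = -21  [C is the reflection of E across D]
2. C_y = 30  [C is the reflection of E across D]
   → C = (-21, 30)
3. F_x = -4/3  [line 20·x + -35·y + -95/3 = 0 ∩ |FA|² = 101/9]
4. F_y = -5/3  [line 20·x + -35·y + -95/3 = 0 ∩ |FA|² = 101/9]
   → F = (-4/3, -5/3)
5. B_x = -173/61  [A, E, B are collinear ∩ FB ⟂ AE]
6. B_y = -635/183  [A, E, B are collinear ∩ FB ⟂ AE]
   → B = (-173/61, -635/183)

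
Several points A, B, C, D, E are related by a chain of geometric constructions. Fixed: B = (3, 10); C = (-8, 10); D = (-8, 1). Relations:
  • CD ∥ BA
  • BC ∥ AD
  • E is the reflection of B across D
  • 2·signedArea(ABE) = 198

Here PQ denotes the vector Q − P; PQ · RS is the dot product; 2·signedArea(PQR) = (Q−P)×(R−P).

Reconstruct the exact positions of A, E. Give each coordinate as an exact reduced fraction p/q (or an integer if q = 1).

1. A_x = 3  [BC ∥ AD ∩ CD ∥ BA]
2. A_y = 1  [BC ∥ AD ∩ CD ∥ BA]
   → A = (3, 1)
3. E_x = -19  [E is the reflection of B across D]
4. E_y = -8  [E is the reflection of B across D]
   → E = (-19, -8)

A = (3, 1)
E = (-19, -8)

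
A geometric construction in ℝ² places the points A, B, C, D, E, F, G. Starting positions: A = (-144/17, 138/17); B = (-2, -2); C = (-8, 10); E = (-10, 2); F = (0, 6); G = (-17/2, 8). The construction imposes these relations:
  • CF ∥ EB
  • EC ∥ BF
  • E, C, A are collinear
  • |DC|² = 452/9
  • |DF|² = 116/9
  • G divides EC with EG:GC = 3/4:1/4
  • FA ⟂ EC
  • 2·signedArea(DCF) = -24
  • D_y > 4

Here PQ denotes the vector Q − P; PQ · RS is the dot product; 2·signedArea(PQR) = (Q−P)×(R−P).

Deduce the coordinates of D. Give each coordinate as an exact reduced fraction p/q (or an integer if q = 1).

D = (-10/3, 14/3)

1. D_x = -10/3  [line 4·x + 8·y + -24 = 0 ∩ |DF|² = 116/9]
2. D_y = 14/3  [line 4·x + 8·y + -24 = 0 ∩ |DF|² = 116/9]
   → D = (-10/3, 14/3)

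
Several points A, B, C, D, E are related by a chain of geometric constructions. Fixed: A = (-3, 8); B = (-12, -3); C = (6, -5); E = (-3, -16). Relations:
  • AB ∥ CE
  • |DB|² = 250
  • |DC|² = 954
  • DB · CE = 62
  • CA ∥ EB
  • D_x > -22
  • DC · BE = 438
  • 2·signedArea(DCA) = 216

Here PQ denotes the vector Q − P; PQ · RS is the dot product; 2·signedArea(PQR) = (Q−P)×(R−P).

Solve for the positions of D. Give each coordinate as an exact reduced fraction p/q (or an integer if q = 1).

D = (-21, 10)

1. D_x = -21  [DB · CE = 62 ∩ 2·signedArea(DCA) = 216]
2. D_y = 10  [DB · CE = 62 ∩ 2·signedArea(DCA) = 216]
   → D = (-21, 10)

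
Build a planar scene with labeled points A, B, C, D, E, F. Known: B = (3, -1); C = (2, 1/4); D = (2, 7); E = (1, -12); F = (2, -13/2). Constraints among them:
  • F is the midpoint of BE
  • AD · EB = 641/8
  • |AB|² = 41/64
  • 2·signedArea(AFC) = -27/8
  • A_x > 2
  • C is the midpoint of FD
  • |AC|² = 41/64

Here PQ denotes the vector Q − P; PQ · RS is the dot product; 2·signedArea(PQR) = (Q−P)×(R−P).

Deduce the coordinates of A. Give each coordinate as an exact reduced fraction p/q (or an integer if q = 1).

1. A_x = 5/2  [2·signedArea(AFC) = -27/8 ∩ AD · EB = 641/8]
2. A_y = -3/8  [2·signedArea(AFC) = -27/8 ∩ AD · EB = 641/8]
   → A = (5/2, -3/8)

A = (5/2, -3/8)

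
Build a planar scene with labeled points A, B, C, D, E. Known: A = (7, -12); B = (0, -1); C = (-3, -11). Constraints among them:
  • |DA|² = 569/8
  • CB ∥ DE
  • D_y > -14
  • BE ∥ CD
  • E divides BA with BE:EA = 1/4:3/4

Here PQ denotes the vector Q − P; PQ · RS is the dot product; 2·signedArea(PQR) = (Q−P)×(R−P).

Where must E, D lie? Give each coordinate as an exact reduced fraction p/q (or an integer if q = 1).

1. E_x = 7/4  [E divides BA with BE:EA = 1/4:3/4]
2. E_y = -15/4  [E divides BA with BE:EA = 1/4:3/4]
   → E = (7/4, -15/4)
3. D_x = -5/4  [CB ∥ DE ∩ BE ∥ CD]
4. D_y = -55/4  [CB ∥ DE ∩ BE ∥ CD]
   → D = (-5/4, -55/4)

D = (-5/4, -55/4)
E = (7/4, -15/4)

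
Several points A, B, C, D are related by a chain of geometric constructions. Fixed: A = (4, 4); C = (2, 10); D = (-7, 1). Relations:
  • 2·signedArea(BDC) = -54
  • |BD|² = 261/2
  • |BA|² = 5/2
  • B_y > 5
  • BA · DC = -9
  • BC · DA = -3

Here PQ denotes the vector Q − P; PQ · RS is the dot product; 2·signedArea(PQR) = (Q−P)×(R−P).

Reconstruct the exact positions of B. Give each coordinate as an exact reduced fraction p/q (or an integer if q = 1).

1. B_x = 7/2  [2·signedArea(BDC) = -54 ∩ BC · DA = -3]
2. B_y = 11/2  [2·signedArea(BDC) = -54 ∩ BC · DA = -3]
   → B = (7/2, 11/2)

B = (7/2, 11/2)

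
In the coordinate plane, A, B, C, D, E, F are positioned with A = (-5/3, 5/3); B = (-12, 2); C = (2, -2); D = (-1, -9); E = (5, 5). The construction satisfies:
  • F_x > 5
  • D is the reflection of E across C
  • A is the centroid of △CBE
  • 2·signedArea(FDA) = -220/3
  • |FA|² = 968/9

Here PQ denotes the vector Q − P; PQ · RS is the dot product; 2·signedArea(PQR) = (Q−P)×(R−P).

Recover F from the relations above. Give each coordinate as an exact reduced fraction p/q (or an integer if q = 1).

1. F_x = 17/3  [line -32/3·x + -2/3·y + 170/3 = 0 ∩ |FA|² = 968/9]
2. F_y = -17/3  [line -32/3·x + -2/3·y + 170/3 = 0 ∩ |FA|² = 968/9]
   → F = (17/3, -17/3)

F = (17/3, -17/3)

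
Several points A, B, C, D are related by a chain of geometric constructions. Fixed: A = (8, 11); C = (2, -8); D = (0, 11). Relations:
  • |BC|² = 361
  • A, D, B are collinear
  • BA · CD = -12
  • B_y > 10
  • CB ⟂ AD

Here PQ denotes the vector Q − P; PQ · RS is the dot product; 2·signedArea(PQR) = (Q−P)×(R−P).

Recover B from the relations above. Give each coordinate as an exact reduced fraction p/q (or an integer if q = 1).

B = (2, 11)

1. B_x = 2  [A, D, B are collinear ∩ CB ⟂ AD]
2. B_y = 11  [A, D, B are collinear ∩ CB ⟂ AD]
   → B = (2, 11)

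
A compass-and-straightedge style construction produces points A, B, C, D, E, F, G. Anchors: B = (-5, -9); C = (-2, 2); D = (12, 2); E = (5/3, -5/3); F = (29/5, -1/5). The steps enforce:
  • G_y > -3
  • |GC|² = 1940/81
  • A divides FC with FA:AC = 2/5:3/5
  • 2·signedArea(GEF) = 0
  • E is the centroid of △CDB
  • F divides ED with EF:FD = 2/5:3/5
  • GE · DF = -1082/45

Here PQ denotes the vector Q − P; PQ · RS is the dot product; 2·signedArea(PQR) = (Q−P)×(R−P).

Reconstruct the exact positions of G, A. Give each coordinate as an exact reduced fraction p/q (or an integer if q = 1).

A = (67/25, 17/25)
G = (-16/9, -26/9)

1. G_x = -16/9  [2·signedArea(GEF) = 0 ∩ GE · DF = -1082/45]
2. G_y = -26/9  [2·signedArea(GEF) = 0 ∩ GE · DF = -1082/45]
   → G = (-16/9, -26/9)
3. A_x = 67/25  [A divides FC with FA:AC = 2/5:3/5]
4. A_y = 17/25  [A divides FC with FA:AC = 2/5:3/5]
   → A = (67/25, 17/25)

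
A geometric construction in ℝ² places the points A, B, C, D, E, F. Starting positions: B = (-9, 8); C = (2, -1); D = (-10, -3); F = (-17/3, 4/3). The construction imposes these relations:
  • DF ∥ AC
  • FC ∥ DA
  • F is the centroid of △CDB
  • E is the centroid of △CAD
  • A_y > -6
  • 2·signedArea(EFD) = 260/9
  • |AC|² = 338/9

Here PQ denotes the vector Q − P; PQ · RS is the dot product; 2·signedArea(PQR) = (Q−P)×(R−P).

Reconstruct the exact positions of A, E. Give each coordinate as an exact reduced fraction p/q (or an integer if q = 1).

A = (-7/3, -16/3)
E = (-31/9, -28/9)

1. A_x = -7/3  [DF ∥ AC ∩ FC ∥ DA]
2. A_y = -16/3  [DF ∥ AC ∩ FC ∥ DA]
   → A = (-7/3, -16/3)
3. E_x = -31/9  [E is the centroid of △CAD]
4. E_y = -28/9  [E is the centroid of △CAD]
   → E = (-31/9, -28/9)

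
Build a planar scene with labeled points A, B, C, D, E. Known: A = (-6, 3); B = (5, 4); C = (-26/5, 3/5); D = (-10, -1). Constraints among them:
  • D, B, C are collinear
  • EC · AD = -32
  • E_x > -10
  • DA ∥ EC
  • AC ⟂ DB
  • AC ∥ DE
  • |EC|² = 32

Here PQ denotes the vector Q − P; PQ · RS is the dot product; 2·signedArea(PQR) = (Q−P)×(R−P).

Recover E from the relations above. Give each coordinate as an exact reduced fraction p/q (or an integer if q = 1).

E = (-46/5, -17/5)

1. E_x = -46/5  [DA ∥ EC ∩ AC ∥ DE]
2. E_y = -17/5  [DA ∥ EC ∩ AC ∥ DE]
   → E = (-46/5, -17/5)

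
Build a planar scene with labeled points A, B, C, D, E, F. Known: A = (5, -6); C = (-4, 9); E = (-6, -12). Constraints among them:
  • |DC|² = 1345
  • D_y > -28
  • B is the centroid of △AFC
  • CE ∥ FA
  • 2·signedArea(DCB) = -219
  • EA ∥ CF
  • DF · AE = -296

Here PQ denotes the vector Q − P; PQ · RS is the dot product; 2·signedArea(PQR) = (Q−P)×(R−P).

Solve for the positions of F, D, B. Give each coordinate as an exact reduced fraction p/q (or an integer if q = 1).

B = (8/3, 6)
D = (3, -27)
F = (7, 15)

1. F_x = 7  [CE ∥ FA ∩ EA ∥ CF]
2. F_y = 15  [CE ∥ FA ∩ EA ∥ CF]
   → F = (7, 15)
3. B_x = 8/3  [B is the centroid of △AFC]
4. B_y = 6  [B is the centroid of △AFC]
   → B = (8/3, 6)
5. D_x = 3  [DF · AE = -296 ∩ 2·signedArea(DCB) = -219]
6. D_y = -27  [DF · AE = -296 ∩ 2·signedArea(DCB) = -219]
   → D = (3, -27)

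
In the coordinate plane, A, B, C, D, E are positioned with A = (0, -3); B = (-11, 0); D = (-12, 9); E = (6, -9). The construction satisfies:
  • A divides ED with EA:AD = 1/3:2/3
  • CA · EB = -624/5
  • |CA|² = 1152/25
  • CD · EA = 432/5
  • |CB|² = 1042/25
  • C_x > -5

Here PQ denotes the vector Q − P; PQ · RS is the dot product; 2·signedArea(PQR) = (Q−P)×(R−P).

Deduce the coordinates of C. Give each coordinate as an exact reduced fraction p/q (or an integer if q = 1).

1. C_x = -24/5  [CA · EB = -624/5 ∩ CD · EA = 432/5]
2. C_y = 9/5  [CA · EB = -624/5 ∩ CD · EA = 432/5]
   → C = (-24/5, 9/5)

C = (-24/5, 9/5)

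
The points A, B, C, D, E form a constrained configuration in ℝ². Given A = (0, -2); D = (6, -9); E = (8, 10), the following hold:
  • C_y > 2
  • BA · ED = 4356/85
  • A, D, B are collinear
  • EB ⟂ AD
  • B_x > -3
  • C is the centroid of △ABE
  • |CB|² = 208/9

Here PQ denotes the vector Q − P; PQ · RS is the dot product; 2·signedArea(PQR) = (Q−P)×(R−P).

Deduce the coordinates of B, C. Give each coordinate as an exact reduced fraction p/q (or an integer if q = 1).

B = (-216/85, 82/85)
C = (464/255, 254/85)

1. B_x = -216/85  [A, D, B are collinear ∩ EB ⟂ AD]
2. B_y = 82/85  [A, D, B are collinear ∩ EB ⟂ AD]
   → B = (-216/85, 82/85)
3. C_x = 464/255  [C is the centroid of △ABE]
4. C_y = 254/85  [C is the centroid of △ABE]
   → C = (464/255, 254/85)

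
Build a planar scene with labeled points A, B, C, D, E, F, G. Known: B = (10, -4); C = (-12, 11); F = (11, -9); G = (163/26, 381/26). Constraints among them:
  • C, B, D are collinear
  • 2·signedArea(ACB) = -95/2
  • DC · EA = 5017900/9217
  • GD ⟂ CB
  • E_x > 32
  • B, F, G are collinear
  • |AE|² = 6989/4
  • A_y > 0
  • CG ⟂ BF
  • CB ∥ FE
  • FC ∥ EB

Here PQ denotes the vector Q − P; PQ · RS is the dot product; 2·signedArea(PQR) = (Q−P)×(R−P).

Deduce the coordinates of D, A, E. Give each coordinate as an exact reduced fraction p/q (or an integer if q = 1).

A = (-1/2, 1)
D = (-11329/9217, 67399/18434)
E = (33, -24)

1. D_x = -11329/9217  [C, B, D are collinear ∩ GD ⟂ CB]
2. D_y = 67399/18434  [C, B, D are collinear ∩ GD ⟂ CB]
   → D = (-11329/9217, 67399/18434)
3. E_x = 33  [FC ∥ EB ∩ CB ∥ FE]
4. E_y = -24  [FC ∥ EB ∩ CB ∥ FE]
   → E = (33, -24)
5. A_x = -1/2  [2·signedArea(ACB) = -95/2 ∩ DC · EA = 5017900/9217]
6. A_y = 1  [2·signedArea(ACB) = -95/2 ∩ DC · EA = 5017900/9217]
   → A = (-1/2, 1)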